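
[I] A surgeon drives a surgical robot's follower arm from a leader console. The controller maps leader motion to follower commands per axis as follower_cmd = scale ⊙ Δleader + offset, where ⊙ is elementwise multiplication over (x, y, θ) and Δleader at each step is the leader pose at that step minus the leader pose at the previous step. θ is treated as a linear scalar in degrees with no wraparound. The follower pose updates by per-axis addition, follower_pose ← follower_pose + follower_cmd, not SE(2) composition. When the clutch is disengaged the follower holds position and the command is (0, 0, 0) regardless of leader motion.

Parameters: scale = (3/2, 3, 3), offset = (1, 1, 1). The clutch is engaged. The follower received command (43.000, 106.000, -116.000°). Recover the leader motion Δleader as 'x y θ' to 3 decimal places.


28.000 35.000 -39.000

axis x: (43.000 − 1) / (3/2) = 28.000
axis y: (106.000 − 1) / (3) = 35.000
axis θ: (-116.000 − 1) / (3) = -39.000


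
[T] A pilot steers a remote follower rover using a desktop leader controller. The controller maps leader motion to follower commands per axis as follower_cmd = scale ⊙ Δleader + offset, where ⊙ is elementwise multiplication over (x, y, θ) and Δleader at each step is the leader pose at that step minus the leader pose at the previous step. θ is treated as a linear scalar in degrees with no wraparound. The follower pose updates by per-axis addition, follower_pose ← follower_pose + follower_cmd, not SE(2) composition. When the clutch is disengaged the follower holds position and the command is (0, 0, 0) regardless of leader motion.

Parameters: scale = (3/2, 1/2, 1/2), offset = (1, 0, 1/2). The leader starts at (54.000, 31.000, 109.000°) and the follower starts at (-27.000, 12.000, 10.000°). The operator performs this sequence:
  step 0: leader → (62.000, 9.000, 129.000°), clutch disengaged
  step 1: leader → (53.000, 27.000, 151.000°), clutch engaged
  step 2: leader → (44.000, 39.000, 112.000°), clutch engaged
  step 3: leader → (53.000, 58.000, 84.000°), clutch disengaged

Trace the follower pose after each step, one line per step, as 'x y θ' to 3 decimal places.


-27.000 12.000 10.000
-39.500 21.000 21.500
-52.000 27.000 2.500
-52.000 27.000 2.500

step 0: Δleader=(8.000, -22.000, 20.000°), disengaged; cmd=(0,0,0) → follower holds at (-27.000, 12.000, 10.000°)
step 1: Δleader=(-9.000, 18.000, 22.000°), engaged; cmd=(-12.500, 9.000, 11.500°) → follower=(-39.500, 21.000, 21.500°)
step 2: Δleader=(-9.000, 12.000, -39.000°), engaged; cmd=(-12.500, 6.000, -19.000°) → follower=(-52.000, 27.000, 2.500°)
step 3: Δleader=(9.000, 19.000, -28.000°), disengaged; cmd=(0,0,0) → follower holds at (-52.000, 27.000, 2.500°)


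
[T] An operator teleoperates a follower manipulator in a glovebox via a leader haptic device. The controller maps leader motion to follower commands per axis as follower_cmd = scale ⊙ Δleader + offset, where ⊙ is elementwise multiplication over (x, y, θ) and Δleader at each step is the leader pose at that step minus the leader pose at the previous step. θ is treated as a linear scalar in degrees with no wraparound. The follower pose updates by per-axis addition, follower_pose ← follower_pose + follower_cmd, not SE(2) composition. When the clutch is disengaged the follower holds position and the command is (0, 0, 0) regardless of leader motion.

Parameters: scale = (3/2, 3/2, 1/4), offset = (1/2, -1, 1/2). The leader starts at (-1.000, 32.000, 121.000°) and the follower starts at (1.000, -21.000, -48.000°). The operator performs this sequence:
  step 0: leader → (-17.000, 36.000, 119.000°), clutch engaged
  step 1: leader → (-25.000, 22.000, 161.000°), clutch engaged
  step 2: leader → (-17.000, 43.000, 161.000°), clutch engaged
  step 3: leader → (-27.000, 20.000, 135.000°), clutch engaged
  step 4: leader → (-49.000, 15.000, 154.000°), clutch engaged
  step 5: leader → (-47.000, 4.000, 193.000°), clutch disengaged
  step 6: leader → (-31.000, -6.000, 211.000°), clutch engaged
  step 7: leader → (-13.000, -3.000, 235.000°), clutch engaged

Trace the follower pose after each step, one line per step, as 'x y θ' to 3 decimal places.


step 0: Δleader=(-16.000, 4.000, -2.000°), engaged; cmd=(-23.500, 5.000, 0.000°) → follower=(-22.500, -16.000, -48.000°)
step 1: Δleader=(-8.000, -14.000, 42.000°), engaged; cmd=(-11.500, -22.000, 11.000°) → follower=(-34.000, -38.000, -37.000°)
step 2: Δleader=(8.000, 21.000, 0.000°), engaged; cmd=(12.500, 30.500, 0.500°) → follower=(-21.500, -7.500, -36.500°)
step 3: Δleader=(-10.000, -23.000, -26.000°), engaged; cmd=(-14.500, -35.500, -6.000°) → follower=(-36.000, -43.000, -42.500°)
step 4: Δleader=(-22.000, -5.000, 19.000°), engaged; cmd=(-32.500, -8.500, 5.250°) → follower=(-68.500, -51.500, -37.250°)
step 5: Δleader=(2.000, -11.000, 39.000°), disengaged; cmd=(0,0,0) → follower holds at (-68.500, -51.500, -37.250°)
step 6: Δleader=(16.000, -10.000, 18.000°), engaged; cmd=(24.500, -16.000, 5.000°) → follower=(-44.000, -67.500, -32.250°)
step 7: Δleader=(18.000, 3.000, 24.000°), engaged; cmd=(27.500, 3.500, 6.500°) → follower=(-16.500, -64.000, -25.750°)

-22.500 -16.000 -48.000
-34.000 -38.000 -37.000
-21.500 -7.500 -36.500
-36.000 -43.000 -42.500
-68.500 -51.500 -37.250
-68.500 -51.500 -37.250
-44.000 -67.500 -32.250
-16.500 -64.000 -25.750


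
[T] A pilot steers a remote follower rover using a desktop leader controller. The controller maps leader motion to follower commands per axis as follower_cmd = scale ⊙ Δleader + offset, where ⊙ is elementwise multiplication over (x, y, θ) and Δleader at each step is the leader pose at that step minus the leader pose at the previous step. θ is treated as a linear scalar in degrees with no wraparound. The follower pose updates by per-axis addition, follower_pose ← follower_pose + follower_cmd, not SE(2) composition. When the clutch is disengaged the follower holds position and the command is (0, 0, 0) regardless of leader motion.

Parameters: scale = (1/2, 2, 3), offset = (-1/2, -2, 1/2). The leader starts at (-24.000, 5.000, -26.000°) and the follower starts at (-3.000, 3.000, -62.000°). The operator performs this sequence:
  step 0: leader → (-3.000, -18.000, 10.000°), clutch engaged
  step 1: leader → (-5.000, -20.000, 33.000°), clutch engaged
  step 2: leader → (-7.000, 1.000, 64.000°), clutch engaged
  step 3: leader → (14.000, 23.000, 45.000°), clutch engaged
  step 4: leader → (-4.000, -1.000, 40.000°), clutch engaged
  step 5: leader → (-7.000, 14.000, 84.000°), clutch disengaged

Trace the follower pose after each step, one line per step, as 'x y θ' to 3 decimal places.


7.000 -45.000 46.500
5.500 -51.000 116.000
4.000 -11.000 209.500
14.000 31.000 153.000
4.500 -19.000 138.500
4.500 -19.000 138.500

step 0: Δleader=(21.000, -23.000, 36.000°), engaged; cmd=(10.000, -48.000, 108.500°) → follower=(7.000, -45.000, 46.500°)
step 1: Δleader=(-2.000, -2.000, 23.000°), engaged; cmd=(-1.500, -6.000, 69.500°) → follower=(5.500, -51.000, 116.000°)
step 2: Δleader=(-2.000, 21.000, 31.000°), engaged; cmd=(-1.500, 40.000, 93.500°) → follower=(4.000, -11.000, 209.500°)
step 3: Δleader=(21.000, 22.000, -19.000°), engaged; cmd=(10.000, 42.000, -56.500°) → follower=(14.000, 31.000, 153.000°)
step 4: Δleader=(-18.000, -24.000, -5.000°), engaged; cmd=(-9.500, -50.000, -14.500°) → follower=(4.500, -19.000, 138.500°)
step 5: Δleader=(-3.000, 15.000, 44.000°), disengaged; cmd=(0,0,0) → follower holds at (4.500, -19.000, 138.500°)


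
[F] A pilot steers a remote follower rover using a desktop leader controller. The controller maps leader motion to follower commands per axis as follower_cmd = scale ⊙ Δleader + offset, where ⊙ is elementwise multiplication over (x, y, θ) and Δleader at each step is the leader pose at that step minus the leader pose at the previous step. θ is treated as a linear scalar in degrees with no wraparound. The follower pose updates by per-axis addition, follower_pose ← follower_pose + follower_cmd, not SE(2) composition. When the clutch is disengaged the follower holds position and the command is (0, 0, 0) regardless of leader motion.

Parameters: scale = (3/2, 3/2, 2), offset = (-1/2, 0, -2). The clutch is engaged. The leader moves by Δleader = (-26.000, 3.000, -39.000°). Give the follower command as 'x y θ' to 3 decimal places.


axis x: 3/2·-26.000 + -1/2 = -39.500
axis y: 3/2·3.000 + 0 = 4.500
axis θ: 2·-39.000 + -2 = -80.000

-39.500 4.500 -80.000


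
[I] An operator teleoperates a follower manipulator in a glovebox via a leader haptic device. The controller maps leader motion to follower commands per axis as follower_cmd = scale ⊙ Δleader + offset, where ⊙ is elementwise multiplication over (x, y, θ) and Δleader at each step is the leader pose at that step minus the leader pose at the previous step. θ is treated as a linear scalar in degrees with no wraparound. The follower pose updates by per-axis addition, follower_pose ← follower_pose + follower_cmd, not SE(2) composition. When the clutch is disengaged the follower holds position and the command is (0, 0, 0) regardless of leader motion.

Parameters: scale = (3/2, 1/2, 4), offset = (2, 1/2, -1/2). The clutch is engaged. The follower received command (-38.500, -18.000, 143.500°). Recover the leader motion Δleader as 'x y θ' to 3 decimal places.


-27.000 -37.000 36.000

axis x: (-38.500 − 2) / (3/2) = -27.000
axis y: (-18.000 − 1/2) / (1/2) = -37.000
axis θ: (143.500 − -1/2) / (4) = 36.000


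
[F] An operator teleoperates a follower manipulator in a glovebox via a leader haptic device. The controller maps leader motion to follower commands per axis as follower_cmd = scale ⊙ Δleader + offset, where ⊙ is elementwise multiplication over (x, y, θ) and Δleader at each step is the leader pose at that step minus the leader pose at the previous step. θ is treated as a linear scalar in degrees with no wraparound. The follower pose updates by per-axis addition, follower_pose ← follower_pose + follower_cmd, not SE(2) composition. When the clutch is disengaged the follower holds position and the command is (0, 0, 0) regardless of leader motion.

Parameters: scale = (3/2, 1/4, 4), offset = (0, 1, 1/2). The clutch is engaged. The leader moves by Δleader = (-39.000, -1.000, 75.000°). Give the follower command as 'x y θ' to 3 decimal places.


-58.500 0.750 300.500

axis x: 3/2·-39.000 + 0 = -58.500
axis y: 1/4·-1.000 + 1 = 0.750
axis θ: 4·75.000 + 1/2 = 300.500


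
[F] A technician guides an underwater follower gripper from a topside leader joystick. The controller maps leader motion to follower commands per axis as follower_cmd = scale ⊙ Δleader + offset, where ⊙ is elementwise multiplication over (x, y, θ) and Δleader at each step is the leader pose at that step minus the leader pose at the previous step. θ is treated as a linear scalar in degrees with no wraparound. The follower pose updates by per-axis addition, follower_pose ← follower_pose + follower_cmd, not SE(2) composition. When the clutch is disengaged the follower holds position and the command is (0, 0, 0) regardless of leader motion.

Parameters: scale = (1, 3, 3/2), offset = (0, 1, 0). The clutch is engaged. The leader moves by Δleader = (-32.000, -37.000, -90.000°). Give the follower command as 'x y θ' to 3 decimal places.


-32.000 -110.000 -135.000

axis x: 1·-32.000 + 0 = -32.000
axis y: 3·-37.000 + 1 = -110.000
axis θ: 3/2·-90.000 + 0 = -135.000


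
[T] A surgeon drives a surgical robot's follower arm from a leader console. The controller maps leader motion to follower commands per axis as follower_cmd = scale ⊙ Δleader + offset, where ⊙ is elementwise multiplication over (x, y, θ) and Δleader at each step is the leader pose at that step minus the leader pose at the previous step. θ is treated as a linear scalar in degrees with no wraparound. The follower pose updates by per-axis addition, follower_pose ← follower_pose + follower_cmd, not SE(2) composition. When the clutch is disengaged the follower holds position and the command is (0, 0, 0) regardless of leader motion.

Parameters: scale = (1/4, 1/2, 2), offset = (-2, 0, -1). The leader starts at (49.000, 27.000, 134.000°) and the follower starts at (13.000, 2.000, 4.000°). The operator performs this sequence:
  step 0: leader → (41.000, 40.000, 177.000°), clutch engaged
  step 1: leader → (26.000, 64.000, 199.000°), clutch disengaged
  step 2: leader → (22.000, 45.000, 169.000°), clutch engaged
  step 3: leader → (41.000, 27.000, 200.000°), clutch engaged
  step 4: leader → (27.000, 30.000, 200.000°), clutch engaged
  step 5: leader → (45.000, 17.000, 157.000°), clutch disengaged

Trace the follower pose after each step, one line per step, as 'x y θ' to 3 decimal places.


step 0: Δleader=(-8.000, 13.000, 43.000°), engaged; cmd=(-4.000, 6.500, 85.000°) → follower=(9.000, 8.500, 89.000°)
step 1: Δleader=(-15.000, 24.000, 22.000°), disengaged; cmd=(0,0,0) → follower holds at (9.000, 8.500, 89.000°)
step 2: Δleader=(-4.000, -19.000, -30.000°), engaged; cmd=(-3.000, -9.500, -61.000°) → follower=(6.000, -1.000, 28.000°)
step 3: Δleader=(19.000, -18.000, 31.000°), engaged; cmd=(2.750, -9.000, 61.000°) → follower=(8.750, -10.000, 89.000°)
step 4: Δleader=(-14.000, 3.000, 0.000°), engaged; cmd=(-5.500, 1.500, -1.000°) → follower=(3.250, -8.500, 88.000°)
step 5: Δleader=(18.000, -13.000, -43.000°), disengaged; cmd=(0,0,0) → follower holds at (3.250, -8.500, 88.000°)

9.000 8.500 89.000
9.000 8.500 89.000
6.000 -1.000 28.000
8.750 -10.000 89.000
3.250 -8.500 88.000
3.250 -8.500 88.000


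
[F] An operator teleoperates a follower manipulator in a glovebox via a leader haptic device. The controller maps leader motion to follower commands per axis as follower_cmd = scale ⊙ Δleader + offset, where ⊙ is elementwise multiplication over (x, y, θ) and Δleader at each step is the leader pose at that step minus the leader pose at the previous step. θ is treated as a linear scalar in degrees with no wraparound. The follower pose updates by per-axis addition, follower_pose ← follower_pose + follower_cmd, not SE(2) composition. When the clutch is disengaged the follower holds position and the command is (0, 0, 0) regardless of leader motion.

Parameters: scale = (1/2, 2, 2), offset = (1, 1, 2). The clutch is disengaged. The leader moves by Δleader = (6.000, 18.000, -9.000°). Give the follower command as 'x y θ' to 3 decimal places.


0.000 0.000 0.000

clutch disengaged → follower holds; cmd = (0, 0, 0)


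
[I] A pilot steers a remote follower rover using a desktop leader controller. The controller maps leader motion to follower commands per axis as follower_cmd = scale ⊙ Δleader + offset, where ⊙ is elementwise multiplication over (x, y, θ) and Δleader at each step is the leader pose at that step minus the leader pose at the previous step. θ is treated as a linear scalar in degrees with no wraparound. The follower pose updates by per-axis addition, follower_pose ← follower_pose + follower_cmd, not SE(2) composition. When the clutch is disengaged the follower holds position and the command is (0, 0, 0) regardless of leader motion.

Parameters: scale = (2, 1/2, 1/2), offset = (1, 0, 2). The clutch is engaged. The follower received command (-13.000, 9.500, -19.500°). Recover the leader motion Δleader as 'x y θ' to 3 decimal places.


axis x: (-13.000 − 1) / (2) = -7.000
axis y: (9.500 − 0) / (1/2) = 19.000
axis θ: (-19.500 − 2) / (1/2) = -43.000

-7.000 19.000 -43.000


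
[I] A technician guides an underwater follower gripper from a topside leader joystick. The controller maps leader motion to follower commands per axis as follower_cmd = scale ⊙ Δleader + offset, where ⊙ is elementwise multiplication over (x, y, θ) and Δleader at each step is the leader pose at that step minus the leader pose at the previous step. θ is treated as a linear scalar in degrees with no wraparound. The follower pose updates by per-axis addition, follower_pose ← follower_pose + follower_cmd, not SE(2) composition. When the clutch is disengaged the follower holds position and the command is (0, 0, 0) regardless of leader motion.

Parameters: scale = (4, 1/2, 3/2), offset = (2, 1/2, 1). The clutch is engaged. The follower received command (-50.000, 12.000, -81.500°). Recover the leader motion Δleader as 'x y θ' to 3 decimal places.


-13.000 23.000 -55.000

axis x: (-50.000 − 2) / (4) = -13.000
axis y: (12.000 − 1/2) / (1/2) = 23.000
axis θ: (-81.500 − 1) / (3/2) = -55.000


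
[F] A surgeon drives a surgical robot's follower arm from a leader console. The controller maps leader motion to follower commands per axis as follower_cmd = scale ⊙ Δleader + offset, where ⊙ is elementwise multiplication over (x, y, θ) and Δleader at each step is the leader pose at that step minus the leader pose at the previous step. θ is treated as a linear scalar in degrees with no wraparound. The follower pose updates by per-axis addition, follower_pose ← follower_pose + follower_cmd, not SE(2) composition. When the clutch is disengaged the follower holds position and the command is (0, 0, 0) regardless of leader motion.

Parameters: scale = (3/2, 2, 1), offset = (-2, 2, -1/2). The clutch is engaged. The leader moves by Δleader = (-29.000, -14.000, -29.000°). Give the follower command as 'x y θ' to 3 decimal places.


axis x: 3/2·-29.000 + -2 = -45.500
axis y: 2·-14.000 + 2 = -26.000
axis θ: 1·-29.000 + -1/2 = -29.500

-45.500 -26.000 -29.500


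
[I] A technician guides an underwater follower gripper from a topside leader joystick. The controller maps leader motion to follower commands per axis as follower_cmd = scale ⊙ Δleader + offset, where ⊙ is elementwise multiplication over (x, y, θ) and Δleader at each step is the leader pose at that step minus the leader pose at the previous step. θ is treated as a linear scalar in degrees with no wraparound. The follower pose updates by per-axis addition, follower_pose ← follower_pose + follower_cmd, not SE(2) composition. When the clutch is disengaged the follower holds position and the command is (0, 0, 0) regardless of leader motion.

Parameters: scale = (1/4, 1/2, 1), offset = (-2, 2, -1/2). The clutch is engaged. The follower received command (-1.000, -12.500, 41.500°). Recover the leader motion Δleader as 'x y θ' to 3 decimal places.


4.000 -29.000 42.000

axis x: (-1.000 − -2) / (1/4) = 4.000
axis y: (-12.500 − 2) / (1/2) = -29.000
axis θ: (41.500 − -1/2) / (1) = 42.000


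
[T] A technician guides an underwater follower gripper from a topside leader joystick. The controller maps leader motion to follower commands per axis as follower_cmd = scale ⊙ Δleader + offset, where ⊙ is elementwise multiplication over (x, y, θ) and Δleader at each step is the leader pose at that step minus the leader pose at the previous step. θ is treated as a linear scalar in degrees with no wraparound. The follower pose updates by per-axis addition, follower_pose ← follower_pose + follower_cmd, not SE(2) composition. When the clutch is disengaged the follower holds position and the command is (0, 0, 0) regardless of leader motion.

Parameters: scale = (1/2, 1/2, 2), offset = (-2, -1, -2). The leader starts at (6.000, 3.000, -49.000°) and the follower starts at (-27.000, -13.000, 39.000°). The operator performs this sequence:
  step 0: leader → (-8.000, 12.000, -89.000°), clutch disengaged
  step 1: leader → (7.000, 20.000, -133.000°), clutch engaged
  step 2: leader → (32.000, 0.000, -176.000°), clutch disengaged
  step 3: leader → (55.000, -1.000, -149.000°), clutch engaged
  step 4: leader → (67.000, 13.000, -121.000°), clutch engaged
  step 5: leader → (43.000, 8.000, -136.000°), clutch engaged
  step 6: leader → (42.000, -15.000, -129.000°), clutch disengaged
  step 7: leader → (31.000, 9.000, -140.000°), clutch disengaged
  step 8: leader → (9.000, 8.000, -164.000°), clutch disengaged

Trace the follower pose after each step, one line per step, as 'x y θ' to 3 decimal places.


step 0: Δleader=(-14.000, 9.000, -40.000°), disengaged; cmd=(0,0,0) → follower holds at (-27.000, -13.000, 39.000°)
step 1: Δleader=(15.000, 8.000, -44.000°), engaged; cmd=(5.500, 3.000, -90.000°) → follower=(-21.500, -10.000, -51.000°)
step 2: Δleader=(25.000, -20.000, -43.000°), disengaged; cmd=(0,0,0) → follower holds at (-21.500, -10.000, -51.000°)
step 3: Δleader=(23.000, -1.000, 27.000°), engaged; cmd=(9.500, -1.500, 52.000°) → follower=(-12.000, -11.500, 1.000°)
step 4: Δleader=(12.000, 14.000, 28.000°), engaged; cmd=(4.000, 6.000, 54.000°) → follower=(-8.000, -5.500, 55.000°)
step 5: Δleader=(-24.000, -5.000, -15.000°), engaged; cmd=(-14.000, -3.500, -32.000°) → follower=(-22.000, -9.000, 23.000°)
step 6: Δleader=(-1.000, -23.000, 7.000°), disengaged; cmd=(0,0,0) → follower holds at (-22.000, -9.000, 23.000°)
step 7: Δleader=(-11.000, 24.000, -11.000°), disengaged; cmd=(0,0,0) → follower holds at (-22.000, -9.000, 23.000°)
step 8: Δleader=(-22.000, -1.000, -24.000°), disengaged; cmd=(0,0,0) → follower holds at (-22.000, -9.000, 23.000°)

-27.000 -13.000 39.000
-21.500 -10.000 -51.000
-21.500 -10.000 -51.000
-12.000 -11.500 1.000
-8.000 -5.500 55.000
-22.000 -9.000 23.000
-22.000 -9.000 23.000
-22.000 -9.000 23.000
-22.000 -9.000 23.000


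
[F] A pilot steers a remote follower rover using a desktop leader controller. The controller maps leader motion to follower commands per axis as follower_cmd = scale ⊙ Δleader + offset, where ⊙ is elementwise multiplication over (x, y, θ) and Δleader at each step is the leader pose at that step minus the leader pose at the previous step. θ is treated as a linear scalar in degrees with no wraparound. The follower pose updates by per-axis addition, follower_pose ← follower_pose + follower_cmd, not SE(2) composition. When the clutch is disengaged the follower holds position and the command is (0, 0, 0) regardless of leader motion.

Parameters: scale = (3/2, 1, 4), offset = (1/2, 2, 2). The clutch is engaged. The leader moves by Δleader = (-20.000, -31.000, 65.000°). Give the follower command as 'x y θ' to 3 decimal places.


axis x: 3/2·-20.000 + 1/2 = -29.500
axis y: 1·-31.000 + 2 = -29.000
axis θ: 4·65.000 + 2 = 262.000

-29.500 -29.000 262.000


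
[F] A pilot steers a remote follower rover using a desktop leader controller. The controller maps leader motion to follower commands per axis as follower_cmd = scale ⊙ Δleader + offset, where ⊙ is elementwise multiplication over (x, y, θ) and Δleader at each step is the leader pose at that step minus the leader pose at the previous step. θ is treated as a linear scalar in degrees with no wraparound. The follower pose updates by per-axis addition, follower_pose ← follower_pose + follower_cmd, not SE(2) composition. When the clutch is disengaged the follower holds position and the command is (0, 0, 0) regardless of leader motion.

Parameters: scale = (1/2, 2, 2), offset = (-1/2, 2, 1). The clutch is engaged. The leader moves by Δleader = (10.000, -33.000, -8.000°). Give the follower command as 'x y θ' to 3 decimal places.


4.500 -64.000 -15.000

axis x: 1/2·10.000 + -1/2 = 4.500
axis y: 2·-33.000 + 2 = -64.000
axis θ: 2·-8.000 + 1 = -15.000


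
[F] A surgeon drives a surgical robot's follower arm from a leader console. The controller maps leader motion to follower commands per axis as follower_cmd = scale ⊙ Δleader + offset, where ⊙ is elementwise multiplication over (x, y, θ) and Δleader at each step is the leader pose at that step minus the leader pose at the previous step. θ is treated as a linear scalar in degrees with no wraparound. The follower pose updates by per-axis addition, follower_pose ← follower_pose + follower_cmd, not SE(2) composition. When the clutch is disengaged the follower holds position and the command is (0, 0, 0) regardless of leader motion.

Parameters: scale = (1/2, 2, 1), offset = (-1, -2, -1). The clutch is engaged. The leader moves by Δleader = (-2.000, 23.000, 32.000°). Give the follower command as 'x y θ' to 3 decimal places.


-2.000 44.000 31.000

axis x: 1/2·-2.000 + -1 = -2.000
axis y: 2·23.000 + -2 = 44.000
axis θ: 1·32.000 + -1 = 31.000


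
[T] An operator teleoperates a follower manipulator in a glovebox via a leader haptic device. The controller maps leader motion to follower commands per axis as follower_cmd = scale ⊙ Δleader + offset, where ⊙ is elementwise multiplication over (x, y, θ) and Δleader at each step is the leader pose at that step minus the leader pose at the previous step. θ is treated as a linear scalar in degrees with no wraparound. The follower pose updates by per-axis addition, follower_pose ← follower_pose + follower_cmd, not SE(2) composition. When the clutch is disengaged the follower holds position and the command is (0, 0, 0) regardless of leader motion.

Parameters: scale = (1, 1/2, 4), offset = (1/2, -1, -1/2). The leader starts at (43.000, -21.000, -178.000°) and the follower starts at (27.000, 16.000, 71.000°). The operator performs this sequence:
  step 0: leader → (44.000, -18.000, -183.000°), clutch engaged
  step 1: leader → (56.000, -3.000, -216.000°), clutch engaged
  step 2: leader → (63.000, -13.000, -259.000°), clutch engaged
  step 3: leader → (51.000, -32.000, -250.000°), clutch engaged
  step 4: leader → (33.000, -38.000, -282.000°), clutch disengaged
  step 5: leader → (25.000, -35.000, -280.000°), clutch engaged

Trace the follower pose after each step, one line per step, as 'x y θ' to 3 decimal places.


step 0: Δleader=(1.000, 3.000, -5.000°), engaged; cmd=(1.500, 0.500, -20.500°) → follower=(28.500, 16.500, 50.500°)
step 1: Δleader=(12.000, 15.000, -33.000°), engaged; cmd=(12.500, 6.500, -132.500°) → follower=(41.000, 23.000, -82.000°)
step 2: Δleader=(7.000, -10.000, -43.000°), engaged; cmd=(7.500, -6.000, -172.500°) → follower=(48.500, 17.000, -254.500°)
step 3: Δleader=(-12.000, -19.000, 9.000°), engaged; cmd=(-11.500, -10.500, 35.500°) → follower=(37.000, 6.500, -219.000°)
step 4: Δleader=(-18.000, -6.000, -32.000°), disengaged; cmd=(0,0,0) → follower holds at (37.000, 6.500, -219.000°)
step 5: Δleader=(-8.000, 3.000, 2.000°), engaged; cmd=(-7.500, 0.500, 7.500°) → follower=(29.500, 7.000, -211.500°)

28.500 16.500 50.500
41.000 23.000 -82.000
48.500 17.000 -254.500
37.000 6.500 -219.000
37.000 6.500 -219.000
29.500 7.000 -211.500


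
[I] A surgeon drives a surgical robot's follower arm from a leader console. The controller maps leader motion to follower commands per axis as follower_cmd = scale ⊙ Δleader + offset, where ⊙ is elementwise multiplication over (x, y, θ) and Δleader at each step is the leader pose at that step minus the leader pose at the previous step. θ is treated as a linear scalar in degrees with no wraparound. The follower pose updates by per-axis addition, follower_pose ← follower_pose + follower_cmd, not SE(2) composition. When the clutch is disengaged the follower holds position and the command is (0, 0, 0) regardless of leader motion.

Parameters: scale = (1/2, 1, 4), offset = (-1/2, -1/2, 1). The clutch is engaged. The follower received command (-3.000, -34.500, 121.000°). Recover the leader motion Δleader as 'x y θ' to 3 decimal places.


axis x: (-3.000 − -1/2) / (1/2) = -5.000
axis y: (-34.500 − -1/2) / (1) = -34.000
axis θ: (121.000 − 1) / (4) = 30.000

-5.000 -34.000 30.000


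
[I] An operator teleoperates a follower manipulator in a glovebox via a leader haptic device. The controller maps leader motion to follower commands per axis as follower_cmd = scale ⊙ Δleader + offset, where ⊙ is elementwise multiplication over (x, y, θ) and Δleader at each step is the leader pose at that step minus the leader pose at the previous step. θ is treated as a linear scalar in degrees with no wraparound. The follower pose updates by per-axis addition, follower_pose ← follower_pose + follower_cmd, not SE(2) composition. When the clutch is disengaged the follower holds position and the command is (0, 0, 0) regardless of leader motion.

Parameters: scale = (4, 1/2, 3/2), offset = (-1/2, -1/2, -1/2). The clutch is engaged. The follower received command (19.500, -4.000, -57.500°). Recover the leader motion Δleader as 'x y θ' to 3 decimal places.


5.000 -7.000 -38.000

axis x: (19.500 − -1/2) / (4) = 5.000
axis y: (-4.000 − -1/2) / (1/2) = -7.000
axis θ: (-57.500 − -1/2) / (3/2) = -38.000


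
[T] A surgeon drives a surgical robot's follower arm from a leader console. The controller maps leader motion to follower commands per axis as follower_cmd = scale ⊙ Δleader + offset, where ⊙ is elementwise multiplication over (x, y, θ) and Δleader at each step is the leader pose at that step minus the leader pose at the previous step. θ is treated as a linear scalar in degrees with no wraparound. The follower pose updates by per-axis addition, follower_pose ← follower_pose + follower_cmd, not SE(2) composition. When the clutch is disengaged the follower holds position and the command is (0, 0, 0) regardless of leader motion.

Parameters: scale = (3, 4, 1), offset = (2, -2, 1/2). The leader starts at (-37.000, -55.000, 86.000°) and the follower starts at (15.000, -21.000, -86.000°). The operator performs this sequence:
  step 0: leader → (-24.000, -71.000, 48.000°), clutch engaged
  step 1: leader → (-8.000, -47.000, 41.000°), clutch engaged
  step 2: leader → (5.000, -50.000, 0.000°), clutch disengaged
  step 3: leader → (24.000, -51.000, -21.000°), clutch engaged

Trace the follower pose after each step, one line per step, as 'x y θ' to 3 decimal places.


56.000 -87.000 -123.500
106.000 7.000 -130.000
106.000 7.000 -130.000
165.000 1.000 -150.500

step 0: Δleader=(13.000, -16.000, -38.000°), engaged; cmd=(41.000, -66.000, -37.500°) → follower=(56.000, -87.000, -123.500°)
step 1: Δleader=(16.000, 24.000, -7.000°), engaged; cmd=(50.000, 94.000, -6.500°) → follower=(106.000, 7.000, -130.000°)
step 2: Δleader=(13.000, -3.000, -41.000°), disengaged; cmd=(0,0,0) → follower holds at (106.000, 7.000, -130.000°)
step 3: Δleader=(19.000, -1.000, -21.000°), engaged; cmd=(59.000, -6.000, -20.500°) → follower=(165.000, 1.000, -150.500°)


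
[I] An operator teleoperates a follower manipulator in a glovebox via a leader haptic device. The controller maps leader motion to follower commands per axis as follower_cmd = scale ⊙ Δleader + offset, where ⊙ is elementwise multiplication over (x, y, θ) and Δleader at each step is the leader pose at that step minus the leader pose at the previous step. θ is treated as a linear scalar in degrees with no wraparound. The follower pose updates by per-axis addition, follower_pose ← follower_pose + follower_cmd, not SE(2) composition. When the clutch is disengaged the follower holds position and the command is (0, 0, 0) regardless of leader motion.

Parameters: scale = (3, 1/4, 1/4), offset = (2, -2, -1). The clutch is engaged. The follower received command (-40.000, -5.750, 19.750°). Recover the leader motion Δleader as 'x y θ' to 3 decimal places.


-14.000 -15.000 83.000

axis x: (-40.000 − 2) / (3) = -14.000
axis y: (-5.750 − -2) / (1/4) = -15.000
axis θ: (19.750 − -1) / (1/4) = 83.000


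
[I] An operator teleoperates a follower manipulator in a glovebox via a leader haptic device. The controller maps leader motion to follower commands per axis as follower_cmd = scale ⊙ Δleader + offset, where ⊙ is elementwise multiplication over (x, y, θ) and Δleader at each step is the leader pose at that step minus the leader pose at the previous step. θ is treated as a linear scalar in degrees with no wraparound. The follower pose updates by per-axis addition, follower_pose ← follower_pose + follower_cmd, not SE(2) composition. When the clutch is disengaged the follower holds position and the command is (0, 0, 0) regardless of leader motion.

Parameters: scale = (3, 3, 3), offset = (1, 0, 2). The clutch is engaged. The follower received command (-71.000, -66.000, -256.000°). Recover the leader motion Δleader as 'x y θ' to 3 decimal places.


-24.000 -22.000 -86.000

axis x: (-71.000 − 1) / (3) = -24.000
axis y: (-66.000 − 0) / (3) = -22.000
axis θ: (-256.000 − 2) / (3) = -86.000


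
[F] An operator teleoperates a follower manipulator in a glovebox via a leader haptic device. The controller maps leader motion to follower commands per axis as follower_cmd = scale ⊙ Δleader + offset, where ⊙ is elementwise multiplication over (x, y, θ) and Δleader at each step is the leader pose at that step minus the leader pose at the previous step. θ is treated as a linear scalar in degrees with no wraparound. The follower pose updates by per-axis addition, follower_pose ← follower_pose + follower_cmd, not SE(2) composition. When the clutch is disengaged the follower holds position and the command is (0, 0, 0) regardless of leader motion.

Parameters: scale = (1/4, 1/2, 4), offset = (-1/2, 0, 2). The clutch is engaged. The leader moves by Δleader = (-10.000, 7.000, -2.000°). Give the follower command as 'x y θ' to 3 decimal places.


axis x: 1/4·-10.000 + -1/2 = -3.000
axis y: 1/2·7.000 + 0 = 3.500
axis θ: 4·-2.000 + 2 = -6.000

-3.000 3.500 -6.000


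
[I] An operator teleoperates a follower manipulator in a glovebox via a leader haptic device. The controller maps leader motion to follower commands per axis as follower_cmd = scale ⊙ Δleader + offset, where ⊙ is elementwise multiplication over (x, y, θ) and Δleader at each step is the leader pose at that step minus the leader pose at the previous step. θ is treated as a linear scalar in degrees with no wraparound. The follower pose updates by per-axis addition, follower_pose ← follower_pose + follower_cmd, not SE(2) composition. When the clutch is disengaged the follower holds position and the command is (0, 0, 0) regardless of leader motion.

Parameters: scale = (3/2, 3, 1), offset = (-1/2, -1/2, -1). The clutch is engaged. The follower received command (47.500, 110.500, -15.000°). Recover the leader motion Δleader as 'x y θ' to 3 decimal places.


32.000 37.000 -14.000

axis x: (47.500 − -1/2) / (3/2) = 32.000
axis y: (110.500 − -1/2) / (3) = 37.000
axis θ: (-15.000 − -1) / (1) = -14.000


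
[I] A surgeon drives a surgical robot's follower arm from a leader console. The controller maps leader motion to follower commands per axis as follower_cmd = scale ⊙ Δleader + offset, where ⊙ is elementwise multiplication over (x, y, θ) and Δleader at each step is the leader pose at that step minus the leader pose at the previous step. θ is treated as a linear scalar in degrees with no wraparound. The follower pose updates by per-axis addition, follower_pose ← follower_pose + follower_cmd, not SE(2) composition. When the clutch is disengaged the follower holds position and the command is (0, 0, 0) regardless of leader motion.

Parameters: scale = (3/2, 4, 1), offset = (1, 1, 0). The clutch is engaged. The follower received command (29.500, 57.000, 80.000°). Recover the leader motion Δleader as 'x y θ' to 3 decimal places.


19.000 14.000 80.000

axis x: (29.500 − 1) / (3/2) = 19.000
axis y: (57.000 − 1) / (4) = 14.000
axis θ: (80.000 − 0) / (1) = 80.000


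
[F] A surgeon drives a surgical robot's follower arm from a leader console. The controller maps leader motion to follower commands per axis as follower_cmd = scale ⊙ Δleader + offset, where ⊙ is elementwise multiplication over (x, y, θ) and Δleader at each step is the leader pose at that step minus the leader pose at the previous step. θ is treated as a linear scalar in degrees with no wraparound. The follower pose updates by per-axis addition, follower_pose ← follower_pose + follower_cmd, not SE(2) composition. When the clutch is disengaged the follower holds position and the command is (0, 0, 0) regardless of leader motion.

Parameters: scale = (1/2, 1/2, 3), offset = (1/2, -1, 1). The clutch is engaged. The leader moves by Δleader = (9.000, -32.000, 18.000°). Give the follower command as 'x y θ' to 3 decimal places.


axis x: 1/2·9.000 + 1/2 = 5.000
axis y: 1/2·-32.000 + -1 = -17.000
axis θ: 3·18.000 + 1 = 55.000

5.000 -17.000 55.000


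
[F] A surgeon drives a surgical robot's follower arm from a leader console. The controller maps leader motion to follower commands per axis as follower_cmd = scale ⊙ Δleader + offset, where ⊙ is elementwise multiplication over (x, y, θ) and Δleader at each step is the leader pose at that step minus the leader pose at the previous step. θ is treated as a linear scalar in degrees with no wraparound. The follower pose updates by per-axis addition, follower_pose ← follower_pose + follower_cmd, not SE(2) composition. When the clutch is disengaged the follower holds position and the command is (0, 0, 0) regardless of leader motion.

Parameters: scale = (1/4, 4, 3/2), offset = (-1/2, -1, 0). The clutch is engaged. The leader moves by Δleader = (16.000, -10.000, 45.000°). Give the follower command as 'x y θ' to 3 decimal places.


axis x: 1/4·16.000 + -1/2 = 3.500
axis y: 4·-10.000 + -1 = -41.000
axis θ: 3/2·45.000 + 0 = 67.500

3.500 -41.000 67.500


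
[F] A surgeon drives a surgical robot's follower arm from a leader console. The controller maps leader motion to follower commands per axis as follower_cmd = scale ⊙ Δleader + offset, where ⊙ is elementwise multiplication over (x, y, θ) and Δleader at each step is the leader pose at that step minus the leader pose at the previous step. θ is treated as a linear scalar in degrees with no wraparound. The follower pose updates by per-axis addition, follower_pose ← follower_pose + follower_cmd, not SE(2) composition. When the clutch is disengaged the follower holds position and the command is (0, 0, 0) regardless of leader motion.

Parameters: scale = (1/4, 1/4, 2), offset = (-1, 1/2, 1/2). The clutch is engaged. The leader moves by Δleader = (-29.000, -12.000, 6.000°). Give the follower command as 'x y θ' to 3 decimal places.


-8.250 -2.500 12.500

axis x: 1/4·-29.000 + -1 = -8.250
axis y: 1/4·-12.000 + 1/2 = -2.500
axis θ: 2·6.000 + 1/2 = 12.500


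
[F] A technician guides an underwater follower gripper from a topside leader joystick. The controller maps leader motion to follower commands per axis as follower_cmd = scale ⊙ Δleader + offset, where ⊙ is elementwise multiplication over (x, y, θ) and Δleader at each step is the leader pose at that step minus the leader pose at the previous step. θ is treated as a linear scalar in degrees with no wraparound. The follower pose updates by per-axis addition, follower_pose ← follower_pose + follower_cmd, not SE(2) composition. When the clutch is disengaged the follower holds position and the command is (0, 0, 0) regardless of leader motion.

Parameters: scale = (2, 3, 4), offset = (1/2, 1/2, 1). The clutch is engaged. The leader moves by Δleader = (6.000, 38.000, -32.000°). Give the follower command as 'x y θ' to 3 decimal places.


axis x: 2·6.000 + 1/2 = 12.500
axis y: 3·38.000 + 1/2 = 114.500
axis θ: 4·-32.000 + 1 = -127.000

12.500 114.500 -127.000


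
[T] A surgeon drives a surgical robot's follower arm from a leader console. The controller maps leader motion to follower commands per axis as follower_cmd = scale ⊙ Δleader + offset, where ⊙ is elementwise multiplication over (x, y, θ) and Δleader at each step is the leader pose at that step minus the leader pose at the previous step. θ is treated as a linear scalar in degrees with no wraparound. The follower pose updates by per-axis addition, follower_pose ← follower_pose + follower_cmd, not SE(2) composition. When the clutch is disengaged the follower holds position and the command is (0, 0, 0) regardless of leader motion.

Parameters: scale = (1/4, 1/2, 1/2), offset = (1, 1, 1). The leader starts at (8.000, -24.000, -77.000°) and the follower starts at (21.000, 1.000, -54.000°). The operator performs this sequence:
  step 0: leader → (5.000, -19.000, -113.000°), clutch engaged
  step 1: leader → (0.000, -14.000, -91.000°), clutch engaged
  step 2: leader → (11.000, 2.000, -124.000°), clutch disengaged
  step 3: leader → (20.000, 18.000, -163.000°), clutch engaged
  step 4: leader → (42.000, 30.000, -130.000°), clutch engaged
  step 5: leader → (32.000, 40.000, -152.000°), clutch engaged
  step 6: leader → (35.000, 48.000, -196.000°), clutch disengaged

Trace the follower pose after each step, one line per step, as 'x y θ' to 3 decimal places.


21.250 4.500 -71.000
21.000 8.000 -59.000
21.000 8.000 -59.000
24.250 17.000 -77.500
30.750 24.000 -60.000
29.250 30.000 -70.000
29.250 30.000 -70.000

step 0: Δleader=(-3.000, 5.000, -36.000°), engaged; cmd=(0.250, 3.500, -17.000°) → follower=(21.250, 4.500, -71.000°)
step 1: Δleader=(-5.000, 5.000, 22.000°), engaged; cmd=(-0.250, 3.500, 12.000°) → follower=(21.000, 8.000, -59.000°)
step 2: Δleader=(11.000, 16.000, -33.000°), disengaged; cmd=(0,0,0) → follower holds at (21.000, 8.000, -59.000°)
step 3: Δleader=(9.000, 16.000, -39.000°), engaged; cmd=(3.250, 9.000, -18.500°) → follower=(24.250, 17.000, -77.500°)
step 4: Δleader=(22.000, 12.000, 33.000°), engaged; cmd=(6.500, 7.000, 17.500°) → follower=(30.750, 24.000, -60.000°)
step 5: Δleader=(-10.000, 10.000, -22.000°), engaged; cmd=(-1.500, 6.000, -10.000°) → follower=(29.250, 30.000, -70.000°)
step 6: Δleader=(3.000, 8.000, -44.000°), disengaged; cmd=(0,0,0) → follower holds at (29.250, 30.000, -70.000°)
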